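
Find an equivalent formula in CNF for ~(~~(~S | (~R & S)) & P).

~(~~(~S | (~R & S)) & P)
≡ ~~~(~S | (~R & S)) | ~P   [De Morgan]
≡ ~(~S | (~R & S)) | ~P   [double negation]
≡ (~~S & ~(~R & S)) | ~P   [De Morgan]
≡ (S & ~(~R & S)) | ~P   [double negation]
≡ (S & (~~R | ~S)) | ~P   [De Morgan]
≡ (S & (R | ~S)) | ~P   [double negation]
≡ (S | ~P) & (R | ~S | ~P)   [distribute | over &]

(S | ~P) & (R | ~S | ~P)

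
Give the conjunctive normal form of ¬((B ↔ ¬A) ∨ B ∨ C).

(B ∨ ¬A) ∧ ¬B ∧ ¬C

¬((B ↔ ¬A) ∨ B ∨ C)
≡ ¬(((B → ¬A) ∧ (¬A → B)) ∨ B ∨ C)   (eliminate ↔)
≡ ¬(((¬B ∨ ¬A) ∧ (¬A → B)) ∨ B ∨ C)   (eliminate →)
≡ ¬(((¬B ∨ ¬A) ∧ (¬¬A ∨ B)) ∨ B ∨ C)   (eliminate →)
≡ ¬((¬B ∨ ¬A) ∧ (¬¬A ∨ B)) ∧ ¬B ∧ ¬C   (De Morgan)
≡ (¬(¬B ∨ ¬A) ∨ ¬(¬¬A ∨ B)) ∧ ¬B ∧ ¬C   (De Morgan)
≡ ((¬¬B ∧ ¬¬A) ∨ ¬(¬¬A ∨ B)) ∧ ¬B ∧ ¬C   (De Morgan)
≡ ((B ∧ ¬¬A) ∨ ¬(¬¬A ∨ B)) ∧ ¬B ∧ ¬C   (double negation)
≡ ((B ∧ A) ∨ ¬(¬¬A ∨ B)) ∧ ¬B ∧ ¬C   (double negation)
≡ ((B ∧ A) ∨ (¬¬¬A ∧ ¬B)) ∧ ¬B ∧ ¬C   (De Morgan)
≡ ((B ∧ A) ∨ (¬A ∧ ¬B)) ∧ ¬B ∧ ¬C   (double negation)
≡ (B ∨ ¬A) ∧ (B ∨ ¬B) ∧ (A ∨ ¬A) ∧ (A ∨ ¬B) ∧ ¬B ∧ ¬C   (distribute ∨ over ∧)
≡ (B ∨ ¬A) ∧ ¬B ∧ ¬C   (simplify)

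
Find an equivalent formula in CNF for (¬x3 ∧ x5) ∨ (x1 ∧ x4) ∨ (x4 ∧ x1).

(¬x3 ∨ x1) ∧ (¬x3 ∨ x4) ∧ (x5 ∨ x1) ∧ (x5 ∨ x4)

(¬x3 ∧ x5) ∨ (x1 ∧ x4) ∨ (x4 ∧ x1)
≡ (¬x3 ∨ x1 ∨ x4) ∧ (¬x3 ∨ x1 ∨ x1) ∧ (¬x3 ∨ x4 ∨ x4) ∧ (¬x3 ∨ x4 ∨ x1) ∧ (x5 ∨ x1 ∨ x4) ∧ (x5 ∨ x1 ∨ x1) ∧ (x5 ∨ x4 ∨ x4) ∧ (x5 ∨ x4 ∨ x1)   [distribute ∨ over ∧]
≡ (¬x3 ∨ x1) ∧ (¬x3 ∨ x4) ∧ (x5 ∨ x1) ∧ (x5 ∨ x4)   [simplify]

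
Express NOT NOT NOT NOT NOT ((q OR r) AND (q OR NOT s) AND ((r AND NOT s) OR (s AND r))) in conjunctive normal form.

NOT NOT NOT NOT NOT ((q OR r) AND (q OR NOT s) AND ((r AND NOT s) OR (s AND r)))
⇔ NOT NOT NOT ((q OR r) AND (q OR NOT s) AND ((r AND NOT s) OR (s AND r)))   [double negation]
⇔ NOT ((q OR r) AND (q OR NOT s) AND ((r AND NOT s) OR (s AND r)))   [double negation]
⇔ NOT (q OR r) OR NOT (q OR NOT s) OR NOT ((r AND NOT s) OR (s AND r))   [De Morgan]
⇔ (NOT q AND NOT r) OR NOT (q OR NOT s) OR NOT ((r AND NOT s) OR (s AND r))   [De Morgan]
⇔ (NOT q AND NOT r) OR (NOT q AND NOT NOT s) OR NOT ((r AND NOT s) OR (s AND r))   [De Morgan]
⇔ (NOT q AND NOT r) OR (NOT q AND s) OR NOT ((r AND NOT s) OR (s AND r))   [double negation]
⇔ (NOT q AND NOT r) OR (NOT q AND s) OR (NOT (r AND NOT s) AND NOT (s AND r))   [De Morgan]
⇔ (NOT q AND NOT r) OR (NOT q AND s) OR ((NOT r OR NOT NOT s) AND NOT (s AND r))   [De Morgan]
⇔ (NOT q AND NOT r) OR (NOT q AND s) OR ((NOT r OR s) AND NOT (s AND r))   [double negation]
⇔ (NOT q AND NOT r) OR (NOT q AND s) OR ((NOT r OR s) AND (NOT s OR NOT r))   [De Morgan]
⇔ (NOT q OR NOT q OR NOT r OR s) AND (NOT q OR NOT q OR NOT s OR NOT r) AND (NOT q OR s OR NOT r OR s) AND (NOT q OR s OR NOT s OR NOT r) AND (NOT r OR NOT q OR NOT r OR s) AND (NOT r OR NOT q OR NOT s OR NOT r) AND (NOT r OR s OR NOT r OR s) AND (NOT r OR s OR NOT s OR NOT r)   [distribute OR over AND]
⇔ (NOT q OR NOT s OR NOT r) AND (NOT r OR s)   [simplify]

(NOT q OR NOT s OR NOT r) AND (NOT r OR s)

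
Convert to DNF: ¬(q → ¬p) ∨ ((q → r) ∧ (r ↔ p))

(q ∧ p) ∨ (¬q ∧ ¬r ∧ ¬p) ∨ (r ∧ p)

¬(q → ¬p) ∨ ((q → r) ∧ (r ↔ p))
≡ ¬(¬q ∨ ¬p) ∨ ((q → r) ∧ (r ↔ p))   — eliminate →
≡ ¬(¬q ∨ ¬p) ∨ ((¬q ∨ r) ∧ (r ↔ p))   — eliminate →
≡ ¬(¬q ∨ ¬p) ∨ ((¬q ∨ r) ∧ (r → p) ∧ (p → r))   — eliminate ↔
≡ ¬(¬q ∨ ¬p) ∨ ((¬q ∨ r) ∧ (¬r ∨ p) ∧ (p → r))   — eliminate →
≡ ¬(¬q ∨ ¬p) ∨ ((¬q ∨ r) ∧ (¬r ∨ p) ∧ (¬p ∨ r))   — eliminate →
≡ (¬¬q ∧ ¬¬p) ∨ ((¬q ∨ r) ∧ (¬r ∨ p) ∧ (¬p ∨ r))   — De Morgan
≡ (q ∧ ¬¬p) ∨ ((¬q ∨ r) ∧ (¬r ∨ p) ∧ (¬p ∨ r))   — double negation
≡ (q ∧ p) ∨ ((¬q ∨ r) ∧ (¬r ∨ p) ∧ (¬p ∨ r))   — double negation
≡ (q ∧ p) ∨ (¬q ∧ ¬r ∧ ¬p) ∨ (¬q ∧ ¬r ∧ r) ∨ (¬q ∧ p ∧ ¬p) ∨ (¬q ∧ p ∧ r) ∨ (r ∧ ¬r ∧ ¬p) ∨ (r ∧ ¬r ∧ r) ∨ (r ∧ p ∧ ¬p) ∨ (r ∧ p ∧ r)   — distribute ∧ over ∨
≡ (q ∧ p) ∨ (¬q ∧ ¬r ∧ ¬p) ∨ (r ∧ p)   — simplify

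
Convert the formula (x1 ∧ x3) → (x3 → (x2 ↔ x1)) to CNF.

¬x1 ∨ ¬x3 ∨ x2

(x1 ∧ x3) → (x3 → (x2 ↔ x1))
≡ ¬(x1 ∧ x3) ∨ (x3 → (x2 ↔ x1))   (eliminate →)
≡ ¬(x1 ∧ x3) ∨ ¬x3 ∨ (x2 ↔ x1)   (eliminate →)
≡ ¬(x1 ∧ x3) ∨ ¬x3 ∨ ((x2 → x1) ∧ (x1 → x2))   (eliminate ↔)
≡ ¬(x1 ∧ x3) ∨ ¬x3 ∨ ((¬x2 ∨ x1) ∧ (x1 → x2))   (eliminate →)
≡ ¬(x1 ∧ x3) ∨ ¬x3 ∨ ((¬x2 ∨ x1) ∧ (¬x1 ∨ x2))   (eliminate →)
≡ ¬x1 ∨ ¬x3 ∨ ¬x3 ∨ ((¬x2 ∨ x1) ∧ (¬x1 ∨ x2))   (De Morgan)
≡ (¬x1 ∨ ¬x3 ∨ ¬x3 ∨ ¬x2 ∨ x1) ∧ (¬x1 ∨ ¬x3 ∨ ¬x3 ∨ ¬x1 ∨ x2)   (distribute ∨ over ∧)
≡ ¬x1 ∨ ¬x3 ∨ x2   (simplify)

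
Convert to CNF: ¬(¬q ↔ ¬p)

(¬q ∨ ¬p) ∧ (p ∨ q)

¬(¬q ↔ ¬p)
= ¬((¬q → ¬p) ∧ (¬p → ¬q))
= ¬((¬¬q ∨ ¬p) ∧ (¬p → ¬q))
= ¬((¬¬q ∨ ¬p) ∧ (¬¬p ∨ ¬q))
= ¬(¬¬q ∨ ¬p) ∨ ¬(¬¬p ∨ ¬q)
= ¬¬¬q ∧ ¬¬p ∨ ¬(¬¬p ∨ ¬q)
= ¬q ∧ ¬¬p ∨ ¬(¬¬p ∨ ¬q)
= ¬q ∧ p ∨ ¬(¬¬p ∨ ¬q)
= ¬q ∧ p ∨ ¬¬¬p ∧ ¬¬q
= ¬q ∧ p ∨ ¬p ∧ ¬¬q
= ¬q ∧ p ∨ ¬p ∧ q
= (¬q ∨ ¬p) ∧ (¬q ∨ q) ∧ (p ∨ ¬p) ∧ (p ∨ q)
= (¬q ∨ ¬p) ∧ (p ∨ q)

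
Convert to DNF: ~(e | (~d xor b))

~(e | (~d xor b))
⇔ ~(e | (~d & ~b) | (~~d & b))   (expand xor)
⇔ ~e & ~(~d & ~b) & ~(~~d & b)   (De Morgan)
⇔ ~e & (~~d | ~~b) & ~(~~d & b)   (De Morgan)
⇔ ~e & (d | ~~b) & ~(~~d & b)   (double negation)
⇔ ~e & (d | b) & ~(~~d & b)   (double negation)
⇔ ~e & (d | b) & (~~~d | ~b)   (De Morgan)
⇔ ~e & (d | b) & (~d | ~b)   (double negation)
⇔ (~e & d & ~d) | (~e & d & ~b) | (~e & b & ~d) | (~e & b & ~b)   (distribute & over |)
⇔ (~e & d & ~b) | (~e & b & ~d)   (simplify)

(~e & d & ~b) | (~e & b & ~d)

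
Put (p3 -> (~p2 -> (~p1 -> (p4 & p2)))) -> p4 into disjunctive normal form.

(p3 & ~p2 & ~p1) | p4

(p3 -> (~p2 -> (~p1 -> (p4 & p2)))) -> p4
≡ ~(p3 -> (~p2 -> (~p1 -> (p4 & p2)))) | p4   [eliminate ->]
≡ ~(~p3 | (~p2 -> (~p1 -> (p4 & p2)))) | p4   [eliminate ->]
≡ ~(~p3 | ~~p2 | (~p1 -> (p4 & p2))) | p4   [eliminate ->]
≡ ~(~p3 | ~~p2 | ~~p1 | (p4 & p2)) | p4   [eliminate ->]
≡ (~~p3 & ~~~p2 & ~~~p1 & ~(p4 & p2)) | p4   [De Morgan]
≡ (p3 & ~~~p2 & ~~~p1 & ~(p4 & p2)) | p4   [double negation]
≡ (p3 & ~p2 & ~~~p1 & ~(p4 & p2)) | p4   [double negation]
≡ (p3 & ~p2 & ~p1 & ~(p4 & p2)) | p4   [double negation]
≡ (p3 & ~p2 & ~p1 & (~p4 | ~p2)) | p4   [De Morgan]
≡ (p3 & ~p2 & ~p1 & ~p4) | (p3 & ~p2 & ~p1 & ~p2) | p4   [distribute & over |]
≡ (p3 & ~p2 & ~p1) | p4   [simplify]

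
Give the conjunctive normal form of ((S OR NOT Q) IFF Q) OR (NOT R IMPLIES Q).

((S OR NOT Q) IFF Q) OR (NOT R IMPLIES Q)
⇔ (((S OR NOT Q) IMPLIES Q) AND (Q IMPLIES (S OR NOT Q))) OR (NOT R IMPLIES Q)   [eliminate IFF]
⇔ ((NOT (S OR NOT Q) OR Q) AND (Q IMPLIES (S OR NOT Q))) OR (NOT R IMPLIES Q)   [eliminate IMPLIES]
⇔ ((NOT (S OR NOT Q) OR Q) AND (NOT Q OR S OR NOT Q)) OR (NOT R IMPLIES Q)   [eliminate IMPLIES]
⇔ ((NOT (S OR NOT Q) OR Q) AND (NOT Q OR S OR NOT Q)) OR NOT NOT R OR Q   [eliminate IMPLIES]
⇔ (((NOT S AND NOT NOT Q) OR Q) AND (NOT Q OR S OR NOT Q)) OR NOT NOT R OR Q   [De Morgan]
⇔ (((NOT S AND Q) OR Q) AND (NOT Q OR S OR NOT Q)) OR NOT NOT R OR Q   [double negation]
⇔ (((NOT S AND Q) OR Q) AND (NOT Q OR S OR NOT Q)) OR R OR Q   [double negation]
⇔ (NOT S OR Q OR R OR Q) AND (Q OR Q OR R OR Q) AND (NOT Q OR S OR NOT Q OR R OR Q)   [distribute OR over AND]
⇔ Q OR R   [simplify]

Q OR R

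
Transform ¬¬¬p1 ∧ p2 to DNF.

¬p1 ∧ p2

¬¬¬p1 ∧ p2
⇔ ¬p1 ∧ p2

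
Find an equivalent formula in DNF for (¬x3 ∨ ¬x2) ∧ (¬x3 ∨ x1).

¬x3 ∨ (¬x2 ∧ x1)

(¬x3 ∨ ¬x2) ∧ (¬x3 ∨ x1)
≡ (¬x3 ∧ ¬x3) ∨ (¬x3 ∧ x1) ∨ (¬x2 ∧ ¬x3) ∨ (¬x2 ∧ x1)   (distribute ∧ over ∨)
≡ ¬x3 ∨ (¬x2 ∧ x1)   (simplify)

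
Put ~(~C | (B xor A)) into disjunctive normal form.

(C & ~B & ~A) | (C & A & B)

~(~C | (B xor A))
⇔ ~(~C | (B & ~A) | (~B & A))   — expand xor
⇔ ~~C & ~(B & ~A) & ~(~B & A)   — De Morgan
⇔ C & ~(B & ~A) & ~(~B & A)   — double negation
⇔ C & (~B | ~~A) & ~(~B & A)   — De Morgan
⇔ C & (~B | A) & ~(~B & A)   — double negation
⇔ C & (~B | A) & (~~B | ~A)   — De Morgan
⇔ C & (~B | A) & (B | ~A)   — double negation
⇔ (C & ~B & B) | (C & ~B & ~A) | (C & A & B) | (C & A & ~A)   — distribute & over |
⇔ (C & ~B & ~A) | (C & A & B)   — simplify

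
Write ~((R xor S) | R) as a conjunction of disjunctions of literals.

~((R xor S) | R)
⇔ ~(((R | S) & ~(R & S)) | R)   [expand xor]
⇔ ~((R | S) & ~(R & S)) & ~R   [De Morgan]
⇔ (~(R | S) | ~~(R & S)) & ~R   [De Morgan]
⇔ ((~R & ~S) | ~~(R & S)) & ~R   [De Morgan]
⇔ ((~R & ~S) | (R & S)) & ~R   [double negation]
⇔ (~R | R) & (~R | S) & (~S | R) & (~S | S) & ~R   [distribute | over &]
⇔ (~S | R) & ~R   [simplify]

(~S | R) & ~R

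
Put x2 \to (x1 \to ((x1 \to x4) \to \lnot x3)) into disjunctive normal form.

x2 \to (x1 \to ((x1 \to x4) \to \lnot x3))
≡ \lnot x2 \lor (x1 \to ((x1 \to x4) \to \lnot x3))   — eliminate \to
≡ \lnot x2 \lor \lnot x1 \lor ((x1 \to x4) \to \lnot x3)   — eliminate \to
≡ \lnot x2 \lor \lnot x1 \lor \lnot (x1 \to x4) \lor \lnot x3   — eliminate \to
≡ \lnot x2 \lor \lnot x1 \lor \lnot (\lnot x1 \lor x4) \lor \lnot x3   — eliminate \to
≡ \lnot x2 \lor \lnot x1 \lor (\lnot \lnot x1 \land \lnot x4) \lor \lnot x3   — De Morgan
≡ \lnot x2 \lor \lnot x1 \lor (x1 \land \lnot x4) \lor \lnot x3   — double negation

\lnot x2 \lor \lnot x1 \lor (x1 \land \lnot x4) \lor \lnot x3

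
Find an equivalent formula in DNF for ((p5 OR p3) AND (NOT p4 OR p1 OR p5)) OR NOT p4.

((p5 OR p3) AND (NOT p4 OR p1 OR p5)) OR NOT p4
≡ (p5 AND NOT p4) OR (p5 AND p1) OR (p5 AND p5) OR (p3 AND NOT p4) OR (p3 AND p1) OR (p3 AND p5) OR NOT p4   (distribute AND over OR)
≡ p5 OR (p3 AND p1) OR NOT p4   (simplify)

p5 OR (p3 AND p1) OR NOT p4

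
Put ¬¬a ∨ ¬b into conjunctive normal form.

a ∨ ¬b

¬¬a ∨ ¬b
≡ a ∨ ¬b   [double negation]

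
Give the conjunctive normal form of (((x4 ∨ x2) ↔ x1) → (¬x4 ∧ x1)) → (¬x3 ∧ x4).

(¬x4 ∨ x1 ∨ ¬x3) ∧ (¬x2 ∨ x1 ∨ ¬x3) ∧ (¬x2 ∨ x1 ∨ x4) ∧ (x4 ∨ ¬x1)

(((x4 ∨ x2) ↔ x1) → (¬x4 ∧ x1)) → (¬x3 ∧ x4)
= ¬(((x4 ∨ x2) ↔ x1) → (¬x4 ∧ x1)) ∨ (¬x3 ∧ x4)   (eliminate →)
= ¬(¬((x4 ∨ x2) ↔ x1) ∨ (¬x4 ∧ x1)) ∨ (¬x3 ∧ x4)   (eliminate →)
= ¬(¬(((x4 ∨ x2) → x1) ∧ (x1 → (x4 ∨ x2))) ∨ (¬x4 ∧ x1)) ∨ (¬x3 ∧ x4)   (eliminate ↔)
= ¬(¬((¬(x4 ∨ x2) ∨ x1) ∧ (x1 → (x4 ∨ x2))) ∨ (¬x4 ∧ x1)) ∨ (¬x3 ∧ x4)   (eliminate →)
= ¬(¬((¬(x4 ∨ x2) ∨ x1) ∧ (¬x1 ∨ x4 ∨ x2)) ∨ (¬x4 ∧ x1)) ∨ (¬x3 ∧ x4)   (eliminate →)
= (¬¬((¬(x4 ∨ x2) ∨ x1) ∧ (¬x1 ∨ x4 ∨ x2)) ∧ ¬(¬x4 ∧ x1)) ∨ (¬x3 ∧ x4)   (De Morgan)
= ((¬(x4 ∨ x2) ∨ x1) ∧ (¬x1 ∨ x4 ∨ x2) ∧ ¬(¬x4 ∧ x1)) ∨ (¬x3 ∧ x4)   (double negation)
= (((¬x4 ∧ ¬x2) ∨ x1) ∧ (¬x1 ∨ x4 ∨ x2) ∧ ¬(¬x4 ∧ x1)) ∨ (¬x3 ∧ x4)   (De Morgan)
= (((¬x4 ∧ ¬x2) ∨ x1) ∧ (¬x1 ∨ x4 ∨ x2) ∧ (¬¬x4 ∨ ¬x1)) ∨ (¬x3 ∧ x4)   (De Morgan)
= (((¬x4 ∧ ¬x2) ∨ x1) ∧ (¬x1 ∨ x4 ∨ x2) ∧ (x4 ∨ ¬x1)) ∨ (¬x3 ∧ x4)   (double negation)
= (¬x4 ∨ x1 ∨ ¬x3) ∧ (¬x4 ∨ x1 ∨ x4) ∧ (¬x2 ∨ x1 ∨ ¬x3) ∧ (¬x2 ∨ x1 ∨ x4) ∧ (¬x1 ∨ x4 ∨ x2 ∨ ¬x3) ∧ (¬x1 ∨ x4 ∨ x2 ∨ x4) ∧ (x4 ∨ ¬x1 ∨ ¬x3) ∧ (x4 ∨ ¬x1 ∨ x4)   (distribute ∨ over ∧)
= (¬x4 ∨ x1 ∨ ¬x3) ∧ (¬x2 ∨ x1 ∨ ¬x3) ∧ (¬x2 ∨ x1 ∨ x4) ∧ (x4 ∨ ¬x1)   (simplify)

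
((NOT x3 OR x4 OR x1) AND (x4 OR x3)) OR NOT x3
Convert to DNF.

x4 OR (x1 AND x3) OR NOT x3

((NOT x3 OR x4 OR x1) AND (x4 OR x3)) OR NOT x3
≡ (NOT x3 AND x4) OR (NOT x3 AND x3) OR (x4 AND x4) OR (x4 AND x3) OR (x1 AND x4) OR (x1 AND x3) OR NOT x3   [distribute AND over OR]
≡ x4 OR (x1 AND x3) OR NOT x3   [simplify]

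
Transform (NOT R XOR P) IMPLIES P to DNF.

(NOT R XOR P) IMPLIES P
≡ NOT (NOT R XOR P) OR P   (eliminate IMPLIES)
≡ NOT ((NOT R AND NOT P) OR (NOT NOT R AND P)) OR P   (expand XOR)
≡ (NOT (NOT R AND NOT P) AND NOT (NOT NOT R AND P)) OR P   (De Morgan)
≡ ((NOT NOT R OR NOT NOT P) AND NOT (NOT NOT R AND P)) OR P   (De Morgan)
≡ ((R OR NOT NOT P) AND NOT (NOT NOT R AND P)) OR P   (double negation)
≡ ((R OR P) AND NOT (NOT NOT R AND P)) OR P   (double negation)
≡ ((R OR P) AND (NOT NOT NOT R OR NOT P)) OR P   (De Morgan)
≡ ((R OR P) AND (NOT R OR NOT P)) OR P   (double negation)
≡ (R AND NOT R) OR (R AND NOT P) OR (P AND NOT R) OR (P AND NOT P) OR P   (distribute AND over OR)
≡ (R AND NOT P) OR P   (simplify)

(R AND NOT P) OR P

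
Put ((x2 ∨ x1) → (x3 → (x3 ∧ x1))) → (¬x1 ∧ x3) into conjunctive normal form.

x3 ∧ (¬x3 ∨ ¬x1)

((x2 ∨ x1) → (x3 → (x3 ∧ x1))) → (¬x1 ∧ x3)
= ¬((x2 ∨ x1) → (x3 → (x3 ∧ x1))) ∨ (¬x1 ∧ x3)   (eliminate →)
= ¬(¬(x2 ∨ x1) ∨ (x3 → (x3 ∧ x1))) ∨ (¬x1 ∧ x3)   (eliminate →)
= ¬(¬(x2 ∨ x1) ∨ ¬x3 ∨ (x3 ∧ x1)) ∨ (¬x1 ∧ x3)   (eliminate →)
= (¬¬(x2 ∨ x1) ∧ ¬¬x3 ∧ ¬(x3 ∧ x1)) ∨ (¬x1 ∧ x3)   (De Morgan)
= ((x2 ∨ x1) ∧ ¬¬x3 ∧ ¬(x3 ∧ x1)) ∨ (¬x1 ∧ x3)   (double negation)
= ((x2 ∨ x1) ∧ x3 ∧ ¬(x3 ∧ x1)) ∨ (¬x1 ∧ x3)   (double negation)
= ((x2 ∨ x1) ∧ x3 ∧ (¬x3 ∨ ¬x1)) ∨ (¬x1 ∧ x3)   (De Morgan)
= (x2 ∨ x1 ∨ ¬x1) ∧ (x2 ∨ x1 ∨ x3) ∧ (x3 ∨ ¬x1) ∧ (x3 ∨ x3) ∧ (¬x3 ∨ ¬x1 ∨ ¬x1) ∧ (¬x3 ∨ ¬x1 ∨ x3)   (distribute ∨ over ∧)
= x3 ∧ (¬x3 ∨ ¬x1)   (simplify)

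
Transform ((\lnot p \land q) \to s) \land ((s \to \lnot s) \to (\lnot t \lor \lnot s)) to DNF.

(p \land \lnot t) \lor (p \land \lnot s) \lor (\lnot q \land \lnot t) \lor (\lnot q \land \lnot s) \lor s

((\lnot p \land q) \to s) \land ((s \to \lnot s) \to (\lnot t \lor \lnot s))
⇔ (\lnot (\lnot p \land q) \lor s) \land ((s \to \lnot s) \to (\lnot t \lor \lnot s))   [eliminate \to]
⇔ (\lnot (\lnot p \land q) \lor s) \land (\lnot (s \to \lnot s) \lor \lnot t \lor \lnot s)   [eliminate \to]
⇔ (\lnot (\lnot p \land q) \lor s) \land (\lnot (\lnot s \lor \lnot s) \lor \lnot t \lor \lnot s)   [eliminate \to]
⇔ (\lnot \lnot p \lor \lnot q \lor s) \land (\lnot (\lnot s \lor \lnot s) \lor \lnot t \lor \lnot s)   [De Morgan]
⇔ (p \lor \lnot q \lor s) \land (\lnot (\lnot s \lor \lnot s) \lor \lnot t \lor \lnot s)   [double negation]
⇔ (p \lor \lnot q \lor s) \land ((\lnot \lnot s \land \lnot \lnot s) \lor \lnot t \lor \lnot s)   [De Morgan]
⇔ (p \lor \lnot q \lor s) \land ((s \land \lnot \lnot s) \lor \lnot t \lor \lnot s)   [double negation]
⇔ (p \lor \lnot q \lor s) \land ((s \land s) \lor \lnot t \lor \lnot s)   [double negation]
⇔ (p \land s \land s) \lor (p \land \lnot t) \lor (p \land \lnot s) \lor (\lnot q \land s \land s) \lor (\lnot q \land \lnot t) \lor (\lnot q \land \lnot s) \lor (s \land s \land s) \lor (s \land \lnot t) \lor (s \land \lnot s)   [distribute \land over \lor]
⇔ (p \land \lnot t) \lor (p \land \lnot s) \lor (\lnot q \land \lnot t) \lor (\lnot q \land \lnot s) \lor s   [simplify]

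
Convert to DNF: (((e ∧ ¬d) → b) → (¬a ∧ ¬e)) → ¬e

(((e ∧ ¬d) → b) → (¬a ∧ ¬e)) → ¬e
≡ ¬(((e ∧ ¬d) → b) → (¬a ∧ ¬e)) ∨ ¬e
≡ ¬(¬((e ∧ ¬d) → b) ∨ (¬a ∧ ¬e)) ∨ ¬e
≡ ¬(¬(¬(e ∧ ¬d) ∨ b) ∨ (¬a ∧ ¬e)) ∨ ¬e
≡ (¬¬(¬(e ∧ ¬d) ∨ b) ∧ ¬(¬a ∧ ¬e)) ∨ ¬e
≡ ((¬(e ∧ ¬d) ∨ b) ∧ ¬(¬a ∧ ¬e)) ∨ ¬e
≡ ((¬e ∨ ¬¬d ∨ b) ∧ ¬(¬a ∧ ¬e)) ∨ ¬e
≡ ((¬e ∨ d ∨ b) ∧ ¬(¬a ∧ ¬e)) ∨ ¬e
≡ ((¬e ∨ d ∨ b) ∧ (¬¬a ∨ ¬¬e)) ∨ ¬e
≡ ((¬e ∨ d ∨ b) ∧ (a ∨ ¬¬e)) ∨ ¬e
≡ ((¬e ∨ d ∨ b) ∧ (a ∨ e)) ∨ ¬e
≡ (¬e ∧ a) ∨ (¬e ∧ e) ∨ (d ∧ a) ∨ (d ∧ e) ∨ (b ∧ a) ∨ (b ∧ e) ∨ ¬e
≡ (d ∧ a) ∨ (d ∧ e) ∨ (b ∧ a) ∨ (b ∧ e) ∨ ¬e

(d ∧ a) ∨ (d ∧ e) ∨ (b ∧ a) ∨ (b ∧ e) ∨ ¬e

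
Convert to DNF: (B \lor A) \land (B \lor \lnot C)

(B \lor A) \land (B \lor \lnot C)
≡ B \land B \lor B \land \lnot C \lor A \land B \lor A \land \lnot C   — distribute \land over \lor
≡ B \lor A \land \lnot C   — simplify

B \lor A \land \lnot C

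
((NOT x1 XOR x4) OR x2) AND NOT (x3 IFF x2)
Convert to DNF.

((NOT x1 XOR x4) OR x2) AND NOT (x3 IFF x2)
⇔ ((NOT x1 AND NOT x4) OR (NOT NOT x1 AND x4) OR x2) AND NOT (x3 IFF x2)   [expand XOR]
⇔ ((NOT x1 AND NOT x4) OR (NOT NOT x1 AND x4) OR x2) AND NOT ((x3 IMPLIES x2) AND (x2 IMPLIES x3))   [eliminate IFF]
⇔ ((NOT x1 AND NOT x4) OR (NOT NOT x1 AND x4) OR x2) AND NOT ((NOT x3 OR x2) AND (x2 IMPLIES x3))   [eliminate IMPLIES]
⇔ ((NOT x1 AND NOT x4) OR (NOT NOT x1 AND x4) OR x2) AND NOT ((NOT x3 OR x2) AND (NOT x2 OR x3))   [eliminate IMPLIES]
⇔ ((NOT x1 AND NOT x4) OR (x1 AND x4) OR x2) AND NOT ((NOT x3 OR x2) AND (NOT x2 OR x3))   [double negation]
⇔ ((NOT x1 AND NOT x4) OR (x1 AND x4) OR x2) AND (NOT (NOT x3 OR x2) OR NOT (NOT x2 OR x3))   [De Morgan]
⇔ ((NOT x1 AND NOT x4) OR (x1 AND x4) OR x2) AND ((NOT NOT x3 AND NOT x2) OR NOT (NOT x2 OR x3))   [De Morgan]
⇔ ((NOT x1 AND NOT x4) OR (x1 AND x4) OR x2) AND ((x3 AND NOT x2) OR NOT (NOT x2 OR x3))   [double negation]
⇔ ((NOT x1 AND NOT x4) OR (x1 AND x4) OR x2) AND ((x3 AND NOT x2) OR (NOT NOT x2 AND NOT x3))   [De Morgan]
⇔ ((NOT x1 AND NOT x4) OR (x1 AND x4) OR x2) AND ((x3 AND NOT x2) OR (x2 AND NOT x3))   [double negation]
⇔ (NOT x1 AND NOT x4 AND x3 AND NOT x2) OR (NOT x1 AND NOT x4 AND x2 AND NOT x3) OR (x1 AND x4 AND x3 AND NOT x2) OR (x1 AND x4 AND x2 AND NOT x3) OR (x2 AND x3 AND NOT x2) OR (x2 AND x2 AND NOT x3)   [distribute AND over OR]
⇔ (NOT x1 AND NOT x4 AND x3 AND NOT x2) OR (x1 AND x4 AND x3 AND NOT x2) OR (x2 AND NOT x3)   [simplify]

(NOT x1 AND NOT x4 AND x3 AND NOT x2) OR (x1 AND x4 AND x3 AND NOT x2) OR (x2 AND NOT x3)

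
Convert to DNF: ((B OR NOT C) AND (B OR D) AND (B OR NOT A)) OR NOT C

B OR NOT C

((B OR NOT C) AND (B OR D) AND (B OR NOT A)) OR NOT C
= (B AND B AND B) OR (B AND B AND NOT A) OR (B AND D AND B) OR (B AND D AND NOT A) OR (NOT C AND B AND B) OR (NOT C AND B AND NOT A) OR (NOT C AND D AND B) OR (NOT C AND D AND NOT A) OR NOT C   (distribute AND over OR)
= B OR NOT C   (simplify)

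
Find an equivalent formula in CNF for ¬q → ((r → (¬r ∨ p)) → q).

¬q → ((r → (¬r ∨ p)) → q)
= ¬¬q ∨ ((r → (¬r ∨ p)) → q)   [eliminate →]
= ¬¬q ∨ ¬(r → (¬r ∨ p)) ∨ q   [eliminate →]
= ¬¬q ∨ ¬(¬r ∨ ¬r ∨ p) ∨ q   [eliminate →]
= q ∨ ¬(¬r ∨ ¬r ∨ p) ∨ q   [double negation]
= q ∨ (¬¬r ∧ ¬¬r ∧ ¬p) ∨ q   [De Morgan]
= q ∨ (r ∧ ¬¬r ∧ ¬p) ∨ q   [double negation]
= q ∨ (r ∧ r ∧ ¬p) ∨ q   [double negation]
= (q ∨ r ∨ q) ∧ (q ∨ r ∨ q) ∧ (q ∨ ¬p ∨ q)   [distribute ∨ over ∧]
= (q ∨ r) ∧ (q ∨ ¬p)   [simplify]

(q ∨ r) ∧ (q ∨ ¬p)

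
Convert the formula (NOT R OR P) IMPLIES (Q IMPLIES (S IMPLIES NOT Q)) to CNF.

(NOT R OR P) IMPLIES (Q IMPLIES (S IMPLIES NOT Q))
⇔ NOT (NOT R OR P) OR (Q IMPLIES (S IMPLIES NOT Q))   (eliminate IMPLIES)
⇔ NOT (NOT R OR P) OR NOT Q OR (S IMPLIES NOT Q)   (eliminate IMPLIES)
⇔ NOT (NOT R OR P) OR NOT Q OR NOT S OR NOT Q   (eliminate IMPLIES)
⇔ (NOT NOT R AND NOT P) OR NOT Q OR NOT S OR NOT Q   (De Morgan)
⇔ (R AND NOT P) OR NOT Q OR NOT S OR NOT Q   (double negation)
⇔ (R OR NOT Q OR NOT S OR NOT Q) AND (NOT P OR NOT Q OR NOT S OR NOT Q)   (distribute OR over AND)
⇔ (R OR NOT Q OR NOT S) AND (NOT P OR NOT Q OR NOT S)   (simplify)

(R OR NOT Q OR NOT S) AND (NOT P OR NOT Q OR NOT S)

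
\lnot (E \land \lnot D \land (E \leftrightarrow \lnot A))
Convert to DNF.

\lnot (E \land \lnot D \land (E \leftrightarrow \lnot A))
≡ \lnot (E \land \lnot D \land (E \to \lnot A) \land (\lnot A \to E))   (eliminate \leftrightarrow)
≡ \lnot (E \land \lnot D \land (\lnot E \lor \lnot A) \land (\lnot A \to E))   (eliminate \to)
≡ \lnot (E \land \lnot D \land (\lnot E \lor \lnot A) \land (\lnot \lnot A \lor E))   (eliminate \to)
≡ \lnot E \lor \lnot \lnot D \lor \lnot (\lnot E \lor \lnot A) \lor \lnot (\lnot \lnot A \lor E)   (De Morgan)
≡ \lnot E \lor D \lor \lnot (\lnot E \lor \lnot A) \lor \lnot (\lnot \lnot A \lor E)   (double negation)
≡ \lnot E \lor D \lor \lnot \lnot E \land \lnot \lnot A \lor \lnot (\lnot \lnot A \lor E)   (De Morgan)
≡ \lnot E \lor D \lor E \land \lnot \lnot A \lor \lnot (\lnot \lnot A \lor E)   (double negation)
≡ \lnot E \lor D \lor E \land A \lor \lnot (\lnot \lnot A \lor E)   (double negation)
≡ \lnot E \lor D \lor E \land A \lor \lnot \lnot \lnot A \land \lnot E   (De Morgan)
≡ \lnot E \lor D \lor E \land A \lor \lnot A \land \lnot E   (double negation)
≡ \lnot E \lor D \lor E \land A   (simplify)

\lnot E \lor D \lor E \land A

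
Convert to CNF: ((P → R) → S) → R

(¬P ∨ R) ∧ (¬S ∨ R)

((P → R) → S) → R
≡ ¬((P → R) → S) ∨ R   (eliminate →)
≡ ¬(¬(P → R) ∨ S) ∨ R   (eliminate →)
≡ ¬(¬(¬P ∨ R) ∨ S) ∨ R   (eliminate →)
≡ (¬¬(¬P ∨ R) ∧ ¬S) ∨ R   (De Morgan)
≡ ((¬P ∨ R) ∧ ¬S) ∨ R   (double negation)
≡ (¬P ∨ R ∨ R) ∧ (¬S ∨ R)   (distribute ∨ over ∧)
≡ (¬P ∨ R) ∧ (¬S ∨ R)   (simplify)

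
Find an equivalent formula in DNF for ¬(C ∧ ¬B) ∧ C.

B ∧ C

¬(C ∧ ¬B) ∧ C
⇔ (¬C ∨ ¬¬B) ∧ C   [De Morgan]
⇔ (¬C ∨ B) ∧ C   [double negation]
⇔ (¬C ∧ C) ∨ (B ∧ C)   [distribute ∧ over ∨]
⇔ B ∧ C   [simplify]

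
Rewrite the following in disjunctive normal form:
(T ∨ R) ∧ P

T ∧ P ∨ R ∧ P

(T ∨ R) ∧ P
≡ T ∧ P ∨ R ∧ P   (distribute ∧ over ∨)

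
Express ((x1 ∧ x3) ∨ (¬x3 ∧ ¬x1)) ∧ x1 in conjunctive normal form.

(x3 ∨ ¬x1) ∧ x1

((x1 ∧ x3) ∨ (¬x3 ∧ ¬x1)) ∧ x1
= (x1 ∨ ¬x3) ∧ (x1 ∨ ¬x1) ∧ (x3 ∨ ¬x3) ∧ (x3 ∨ ¬x1) ∧ x1   — distribute ∨ over ∧
= (x3 ∨ ¬x1) ∧ x1   — simplify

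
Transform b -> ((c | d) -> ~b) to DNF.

~b | (~c & ~d)

b -> ((c | d) -> ~b)
= ~b | ((c | d) -> ~b)   [eliminate ->]
= ~b | ~(c | d) | ~b   [eliminate ->]
= ~b | (~c & ~d) | ~b   [De Morgan]
= ~b | (~c & ~d)   [simplify]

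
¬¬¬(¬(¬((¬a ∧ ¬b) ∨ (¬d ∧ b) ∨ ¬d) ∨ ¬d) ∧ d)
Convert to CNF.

¬¬¬(¬(¬((¬a ∧ ¬b) ∨ (¬d ∧ b) ∨ ¬d) ∨ ¬d) ∧ d)
≡ ¬(¬(¬((¬a ∧ ¬b) ∨ (¬d ∧ b) ∨ ¬d) ∨ ¬d) ∧ d)   [double negation]
≡ ¬¬(¬((¬a ∧ ¬b) ∨ (¬d ∧ b) ∨ ¬d) ∨ ¬d) ∨ ¬d   [De Morgan]
≡ ¬((¬a ∧ ¬b) ∨ (¬d ∧ b) ∨ ¬d) ∨ ¬d ∨ ¬d   [double negation]
≡ (¬(¬a ∧ ¬b) ∧ ¬(¬d ∧ b) ∧ ¬¬d) ∨ ¬d ∨ ¬d   [De Morgan]
≡ ((¬¬a ∨ ¬¬b) ∧ ¬(¬d ∧ b) ∧ ¬¬d) ∨ ¬d ∨ ¬d   [De Morgan]
≡ ((a ∨ ¬¬b) ∧ ¬(¬d ∧ b) ∧ ¬¬d) ∨ ¬d ∨ ¬d   [double negation]
≡ ((a ∨ b) ∧ ¬(¬d ∧ b) ∧ ¬¬d) ∨ ¬d ∨ ¬d   [double negation]
≡ ((a ∨ b) ∧ (¬¬d ∨ ¬b) ∧ ¬¬d) ∨ ¬d ∨ ¬d   [De Morgan]
≡ ((a ∨ b) ∧ (d ∨ ¬b) ∧ ¬¬d) ∨ ¬d ∨ ¬d   [double negation]
≡ ((a ∨ b) ∧ (d ∨ ¬b) ∧ d) ∨ ¬d ∨ ¬d   [double negation]
≡ (a ∨ b ∨ ¬d ∨ ¬d) ∧ (d ∨ ¬b ∨ ¬d ∨ ¬d) ∧ (d ∨ ¬d ∨ ¬d)   [distribute ∨ over ∧]
≡ a ∨ b ∨ ¬d   [simplify]

a ∨ b ∨ ¬d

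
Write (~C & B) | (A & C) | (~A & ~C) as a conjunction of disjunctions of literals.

(~C & B) | (A & C) | (~A & ~C)
= (~C | A | ~A) & (~C | A | ~C) & (~C | C | ~A) & (~C | C | ~C) & (B | A | ~A) & (B | A | ~C) & (B | C | ~A) & (B | C | ~C)   (distribute | over &)
= (~C | A) & (B | C | ~A)   (simplify)

(~C | A) & (B | C | ~A)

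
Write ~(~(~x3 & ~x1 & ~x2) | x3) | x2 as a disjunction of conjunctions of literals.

~(~(~x3 & ~x1 & ~x2) | x3) | x2
= (~~(~x3 & ~x1 & ~x2) & ~x3) | x2   [De Morgan]
= (~x3 & ~x1 & ~x2 & ~x3) | x2   [double negation]
= (~x3 & ~x1 & ~x2) | x2   [simplify]

(~x3 & ~x1 & ~x2) | x2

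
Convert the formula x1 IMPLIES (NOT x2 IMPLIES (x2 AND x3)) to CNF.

x1 IMPLIES (NOT x2 IMPLIES (x2 AND x3))
≡ NOT x1 OR (NOT x2 IMPLIES (x2 AND x3))
≡ NOT x1 OR NOT NOT x2 OR (x2 AND x3)
≡ NOT x1 OR x2 OR (x2 AND x3)
≡ (NOT x1 OR x2 OR x2) AND (NOT x1 OR x2 OR x3)
≡ NOT x1 OR x2

NOT x1 OR x2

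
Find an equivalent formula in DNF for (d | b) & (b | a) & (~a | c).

(d | b) & (b | a) & (~a | c)
≡ (d & b & ~a) | (d & b & c) | (d & a & ~a) | (d & a & c) | (b & b & ~a) | (b & b & c) | (b & a & ~a) | (b & a & c)   [distribute & over |]
≡ (d & a & c) | (b & ~a) | (b & c)   [simplify]

(d & a & c) | (b & ~a) | (b & c)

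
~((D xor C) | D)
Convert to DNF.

~((D xor C) | D)
⇔ ~((D & ~C) | (~D & C) | D)
⇔ ~(D & ~C) & ~(~D & C) & ~D
⇔ (~D | ~~C) & ~(~D & C) & ~D
⇔ (~D | C) & ~(~D & C) & ~D
⇔ (~D | C) & (~~D | ~C) & ~D
⇔ (~D | C) & (D | ~C) & ~D
⇔ (~D & D & ~D) | (~D & ~C & ~D) | (C & D & ~D) | (C & ~C & ~D)
⇔ ~D & ~C

~D & ~C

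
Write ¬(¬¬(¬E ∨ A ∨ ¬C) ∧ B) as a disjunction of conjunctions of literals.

¬(¬¬(¬E ∨ A ∨ ¬C) ∧ B)
≡ ¬¬¬(¬E ∨ A ∨ ¬C) ∨ ¬B   [De Morgan]
≡ ¬(¬E ∨ A ∨ ¬C) ∨ ¬B   [double negation]
≡ (¬¬E ∧ ¬A ∧ ¬¬C) ∨ ¬B   [De Morgan]
≡ (E ∧ ¬A ∧ ¬¬C) ∨ ¬B   [double negation]
≡ (E ∧ ¬A ∧ C) ∨ ¬B   [double negation]

(E ∧ ¬A ∧ C) ∨ ¬B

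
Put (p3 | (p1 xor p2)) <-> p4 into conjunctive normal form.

(p3 | (p1 xor p2)) <-> p4
≡ ((p3 | (p1 xor p2)) -> p4) & (p4 -> (p3 | (p1 xor p2)))
≡ (~(p3 | (p1 xor p2)) | p4) & (p4 -> (p3 | (p1 xor p2)))
≡ (~(p3 | ((p1 | p2) & ~(p1 & p2))) | p4) & (p4 -> (p3 | (p1 xor p2)))
≡ (~(p3 | ((p1 | p2) & ~(p1 & p2))) | p4) & (~p4 | p3 | (p1 xor p2))
≡ (~(p3 | ((p1 | p2) & ~(p1 & p2))) | p4) & (~p4 | p3 | ((p1 | p2) & ~(p1 & p2)))
≡ ((~p3 & ~((p1 | p2) & ~(p1 & p2))) | p4) & (~p4 | p3 | ((p1 | p2) & ~(p1 & p2)))
≡ ((~p3 & (~(p1 | p2) | ~~(p1 & p2))) | p4) & (~p4 | p3 | ((p1 | p2) & ~(p1 & p2)))
≡ ((~p3 & ((~p1 & ~p2) | ~~(p1 & p2))) | p4) & (~p4 | p3 | ((p1 | p2) & ~(p1 & p2)))
≡ ((~p3 & ((~p1 & ~p2) | (p1 & p2))) | p4) & (~p4 | p3 | ((p1 | p2) & ~(p1 & p2)))
≡ ((~p3 & ((~p1 & ~p2) | (p1 & p2))) | p4) & (~p4 | p3 | ((p1 | p2) & (~p1 | ~p2)))
≡ (~p3 | p4) & (~p1 | p1 | p4) & (~p1 | p2 | p4) & (~p2 | p1 | p4) & (~p2 | p2 | p4) & (~p4 | p3 | p1 | p2) & (~p4 | p3 | ~p1 | ~p2)
≡ (~p3 | p4) & (~p1 | p2 | p4) & (~p2 | p1 | p4) & (~p4 | p3 | p1 | p2) & (~p4 | p3 | ~p1 | ~p2)

(~p3 | p4) & (~p1 | p2 | p4) & (~p2 | p1 | p4) & (~p4 | p3 | p1 | p2) & (~p4 | p3 | ~p1 | ~p2)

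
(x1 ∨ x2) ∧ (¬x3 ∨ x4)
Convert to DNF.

(x1 ∧ ¬x3) ∨ (x1 ∧ x4) ∨ (x2 ∧ ¬x3) ∨ (x2 ∧ x4)

(x1 ∨ x2) ∧ (¬x3 ∨ x4)
⇔ (x1 ∧ ¬x3) ∨ (x1 ∧ x4) ∨ (x2 ∧ ¬x3) ∨ (x2 ∧ x4)   [distribute ∧ over ∨]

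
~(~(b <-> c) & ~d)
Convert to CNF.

(~b | c | d) & (~c | b | d)

~(~(b <-> c) & ~d)
= ~(~((b -> c) & (c -> b)) & ~d)   — eliminate <->
= ~(~((~b | c) & (c -> b)) & ~d)   — eliminate ->
= ~(~((~b | c) & (~c | b)) & ~d)   — eliminate ->
= ~~((~b | c) & (~c | b)) | ~~d   — De Morgan
= ((~b | c) & (~c | b)) | ~~d   — double negation
= ((~b | c) & (~c | b)) | d   — double negation
= (~b | c | d) & (~c | b | d)   — distribute | over &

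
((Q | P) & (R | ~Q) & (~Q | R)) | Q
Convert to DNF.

(P & R) | (P & ~Q) | Q

((Q | P) & (R | ~Q) & (~Q | R)) | Q
≡ (Q & R & ~Q) | (Q & R & R) | (Q & ~Q & ~Q) | (Q & ~Q & R) | (P & R & ~Q) | (P & R & R) | (P & ~Q & ~Q) | (P & ~Q & R) | Q   [distribute & over |]
≡ (P & R) | (P & ~Q) | Q   [simplify]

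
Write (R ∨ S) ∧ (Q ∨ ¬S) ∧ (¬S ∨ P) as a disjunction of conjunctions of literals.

(R ∧ Q ∧ P) ∨ (R ∧ ¬S) ∨ (S ∧ Q ∧ P)

(R ∨ S) ∧ (Q ∨ ¬S) ∧ (¬S ∨ P)
= (R ∧ Q ∧ ¬S) ∨ (R ∧ Q ∧ P) ∨ (R ∧ ¬S ∧ ¬S) ∨ (R ∧ ¬S ∧ P) ∨ (S ∧ Q ∧ ¬S) ∨ (S ∧ Q ∧ P) ∨ (S ∧ ¬S ∧ ¬S) ∨ (S ∧ ¬S ∧ P)   — distribute ∧ over ∨
= (R ∧ Q ∧ P) ∨ (R ∧ ¬S) ∨ (S ∧ Q ∧ P)   — simplify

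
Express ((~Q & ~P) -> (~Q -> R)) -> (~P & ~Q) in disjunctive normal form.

((~Q & ~P) -> (~Q -> R)) -> (~P & ~Q)
⇔ ~((~Q & ~P) -> (~Q -> R)) | (~P & ~Q)   [eliminate ->]
⇔ ~(~(~Q & ~P) | (~Q -> R)) | (~P & ~Q)   [eliminate ->]
⇔ ~(~(~Q & ~P) | ~~Q | R) | (~P & ~Q)   [eliminate ->]
⇔ (~~(~Q & ~P) & ~~~Q & ~R) | (~P & ~Q)   [De Morgan]
⇔ (~Q & ~P & ~~~Q & ~R) | (~P & ~Q)   [double negation]
⇔ (~Q & ~P & ~Q & ~R) | (~P & ~Q)   [double negation]
⇔ ~P & ~Q   [simplify]

~P & ~Q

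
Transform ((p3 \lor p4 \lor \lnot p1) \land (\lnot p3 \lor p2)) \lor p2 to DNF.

(p4 \land \lnot p3) \lor (\lnot p1 \land \lnot p3) \lor p2

((p3 \lor p4 \lor \lnot p1) \land (\lnot p3 \lor p2)) \lor p2
≡ (p3 \land \lnot p3) \lor (p3 \land p2) \lor (p4 \land \lnot p3) \lor (p4 \land p2) \lor (\lnot p1 \land \lnot p3) \lor (\lnot p1 \land p2) \lor p2
≡ (p4 \land \lnot p3) \lor (\lnot p1 \land \lnot p3) \lor p2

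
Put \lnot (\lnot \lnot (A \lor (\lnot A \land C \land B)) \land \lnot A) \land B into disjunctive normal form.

\lnot (\lnot \lnot (A \lor (\lnot A \land C \land B)) \land \lnot A) \land B
≡ (\lnot \lnot \lnot (A \lor (\lnot A \land C \land B)) \lor \lnot \lnot A) \land B   (De Morgan)
≡ (\lnot (A \lor (\lnot A \land C \land B)) \lor \lnot \lnot A) \land B   (double negation)
≡ ((\lnot A \land \lnot (\lnot A \land C \land B)) \lor \lnot \lnot A) \land B   (De Morgan)
≡ ((\lnot A \land (\lnot \lnot A \lor \lnot C \lor \lnot B)) \lor \lnot \lnot A) \land B   (De Morgan)
≡ ((\lnot A \land (A \lor \lnot C \lor \lnot B)) \lor \lnot \lnot A) \land B   (double negation)
≡ ((\lnot A \land (A \lor \lnot C \lor \lnot B)) \lor A) \land B   (double negation)
≡ (\lnot A \land A \land B) \lor (\lnot A \land \lnot C \land B) \lor (\lnot A \land \lnot B \land B) \lor (A \land B)   (distribute \land over \lor)
≡ (\lnot A \land \lnot C \land B) \lor (A \land B)   (simplify)

(\lnot A \land \lnot C \land B) \lor (A \land B)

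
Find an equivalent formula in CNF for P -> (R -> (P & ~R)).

P -> (R -> (P & ~R))
≡ ~P | (R -> (P & ~R))   [eliminate ->]
≡ ~P | ~R | (P & ~R)   [eliminate ->]
≡ (~P | ~R | P) & (~P | ~R | ~R)   [distribute | over &]
≡ ~P | ~R   [simplify]

~P | ~R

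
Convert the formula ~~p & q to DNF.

p & q

~~p & q
⇔ p & q   — double negation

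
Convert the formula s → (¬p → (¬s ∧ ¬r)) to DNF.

¬s ∨ p

s → (¬p → (¬s ∧ ¬r))
= ¬s ∨ (¬p → (¬s ∧ ¬r))
= ¬s ∨ ¬¬p ∨ (¬s ∧ ¬r)
= ¬s ∨ p ∨ (¬s ∧ ¬r)
= ¬s ∨ p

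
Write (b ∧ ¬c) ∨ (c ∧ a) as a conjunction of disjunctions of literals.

(b ∧ ¬c) ∨ (c ∧ a)
⇔ (b ∨ c) ∧ (b ∨ a) ∧ (¬c ∨ c) ∧ (¬c ∨ a)   [distribute ∨ over ∧]
⇔ (b ∨ c) ∧ (b ∨ a) ∧ (¬c ∨ a)   [simplify]

(b ∨ c) ∧ (b ∨ a) ∧ (¬c ∨ a)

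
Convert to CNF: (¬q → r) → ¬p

(¬q → r) → ¬p
≡ ¬(¬q → r) ∨ ¬p   [eliminate →]
≡ ¬(¬¬q ∨ r) ∨ ¬p   [eliminate →]
≡ ¬¬¬q ∧ ¬r ∨ ¬p   [De Morgan]
≡ ¬q ∧ ¬r ∨ ¬p   [double negation]
≡ (¬q ∨ ¬p) ∧ (¬r ∨ ¬p)   [distribute ∨ over ∧]

(¬q ∨ ¬p) ∧ (¬r ∨ ¬p)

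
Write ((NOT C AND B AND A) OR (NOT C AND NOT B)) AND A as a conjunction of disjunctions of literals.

((NOT C AND B AND A) OR (NOT C AND NOT B)) AND A
= (NOT C OR NOT C) AND (NOT C OR NOT B) AND (B OR NOT C) AND (B OR NOT B) AND (A OR NOT C) AND (A OR NOT B) AND A
= NOT C AND A

NOT C AND A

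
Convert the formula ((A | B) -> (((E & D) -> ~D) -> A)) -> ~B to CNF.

(~E | ~D | ~B) & (~A | ~B)

((A | B) -> (((E & D) -> ~D) -> A)) -> ~B
⇔ ~((A | B) -> (((E & D) -> ~D) -> A)) | ~B   [eliminate ->]
⇔ ~(~(A | B) | (((E & D) -> ~D) -> A)) | ~B   [eliminate ->]
⇔ ~(~(A | B) | ~((E & D) -> ~D) | A) | ~B   [eliminate ->]
⇔ ~(~(A | B) | ~(~(E & D) | ~D) | A) | ~B   [eliminate ->]
⇔ (~~(A | B) & ~~(~(E & D) | ~D) & ~A) | ~B   [De Morgan]
⇔ ((A | B) & ~~(~(E & D) | ~D) & ~A) | ~B   [double negation]
⇔ ((A | B) & (~(E & D) | ~D) & ~A) | ~B   [double negation]
⇔ ((A | B) & (~E | ~D | ~D) & ~A) | ~B   [De Morgan]
⇔ (A | B | ~B) & (~E | ~D | ~D | ~B) & (~A | ~B)   [distribute | over &]
⇔ (~E | ~D | ~B) & (~A | ~B)   [simplify]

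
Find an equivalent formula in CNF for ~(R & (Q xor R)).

~(R & (Q xor R))
= ~(R & (Q | R) & ~(Q & R))   [expand xor]
= ~R | ~(Q | R) | ~~(Q & R)   [De Morgan]
= ~R | (~Q & ~R) | ~~(Q & R)   [De Morgan]
= ~R | (~Q & ~R) | (Q & R)   [double negation]
= (~R | ~Q | Q) & (~R | ~Q | R) & (~R | ~R | Q) & (~R | ~R | R)   [distribute | over &]
= ~R | Q   [simplify]

~R | Q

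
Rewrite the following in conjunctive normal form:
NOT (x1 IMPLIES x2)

NOT (x1 IMPLIES x2)
= NOT (NOT x1 OR x2)   (eliminate IMPLIES)
= NOT NOT x1 AND NOT x2   (De Morgan)
= x1 AND NOT x2   (double negation)

x1 AND NOT x2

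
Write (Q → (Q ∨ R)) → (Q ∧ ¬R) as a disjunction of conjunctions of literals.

(Q → (Q ∨ R)) → (Q ∧ ¬R)
= ¬(Q → (Q ∨ R)) ∨ (Q ∧ ¬R)   (eliminate →)
= ¬(¬Q ∨ Q ∨ R) ∨ (Q ∧ ¬R)   (eliminate →)
= (¬¬Q ∧ ¬Q ∧ ¬R) ∨ (Q ∧ ¬R)   (De Morgan)
= (Q ∧ ¬Q ∧ ¬R) ∨ (Q ∧ ¬R)   (double negation)
= Q ∧ ¬R   (simplify)

Q ∧ ¬R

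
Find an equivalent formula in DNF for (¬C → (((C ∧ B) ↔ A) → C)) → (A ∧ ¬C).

(¬C → (((C ∧ B) ↔ A) → C)) → (A ∧ ¬C)
⇔ ¬(¬C → (((C ∧ B) ↔ A) → C)) ∨ (A ∧ ¬C)   [eliminate →]
⇔ ¬(¬¬C ∨ (((C ∧ B) ↔ A) → C)) ∨ (A ∧ ¬C)   [eliminate →]
⇔ ¬(¬¬C ∨ ¬((C ∧ B) ↔ A) ∨ C) ∨ (A ∧ ¬C)   [eliminate →]
⇔ ¬(¬¬C ∨ ¬(((C ∧ B) → A) ∧ (A → (C ∧ B))) ∨ C) ∨ (A ∧ ¬C)   [eliminate ↔]
⇔ ¬(¬¬C ∨ ¬((¬(C ∧ B) ∨ A) ∧ (A → (C ∧ B))) ∨ C) ∨ (A ∧ ¬C)   [eliminate →]
⇔ ¬(¬¬C ∨ ¬((¬(C ∧ B) ∨ A) ∧ (¬A ∨ (C ∧ B))) ∨ C) ∨ (A ∧ ¬C)   [eliminate →]
⇔ (¬¬¬C ∧ ¬¬((¬(C ∧ B) ∨ A) ∧ (¬A ∨ (C ∧ B))) ∧ ¬C) ∨ (A ∧ ¬C)   [De Morgan]
⇔ (¬C ∧ ¬¬((¬(C ∧ B) ∨ A) ∧ (¬A ∨ (C ∧ B))) ∧ ¬C) ∨ (A ∧ ¬C)   [double negation]
⇔ (¬C ∧ (¬(C ∧ B) ∨ A) ∧ (¬A ∨ (C ∧ B)) ∧ ¬C) ∨ (A ∧ ¬C)   [double negation]
⇔ (¬C ∧ (¬C ∨ ¬B ∨ A) ∧ (¬A ∨ (C ∧ B)) ∧ ¬C) ∨ (A ∧ ¬C)   [De Morgan]
⇔ (¬C ∧ ¬C ∧ ¬A ∧ ¬C) ∨ (¬C ∧ ¬C ∧ C ∧ B ∧ ¬C) ∨ (¬C ∧ ¬B ∧ ¬A ∧ ¬C) ∨ (¬C ∧ ¬B ∧ C ∧ B ∧ ¬C) ∨ (¬C ∧ A ∧ ¬A ∧ ¬C) ∨ (¬C ∧ A ∧ C ∧ B ∧ ¬C) ∨ (A ∧ ¬C)   [distribute ∧ over ∨]
⇔ (¬C ∧ ¬A) ∨ (A ∧ ¬C)   [simplify]

(¬C ∧ ¬A) ∨ (A ∧ ¬C)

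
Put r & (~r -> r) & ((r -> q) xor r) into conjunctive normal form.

r & (~q | ~r)

r & (~r -> r) & ((r -> q) xor r)
⇔ r & (~~r | r) & ((r -> q) xor r)   [eliminate ->]
⇔ r & (~~r | r) & ((r -> q) | r) & ~((r -> q) & r)   [expand xor]
⇔ r & (~~r | r) & (~r | q | r) & ~((r -> q) & r)   [eliminate ->]
⇔ r & (~~r | r) & (~r | q | r) & ~((~r | q) & r)   [eliminate ->]
⇔ r & (r | r) & (~r | q | r) & ~((~r | q) & r)   [double negation]
⇔ r & (r | r) & (~r | q | r) & (~(~r | q) | ~r)   [De Morgan]
⇔ r & (r | r) & (~r | q | r) & ((~~r & ~q) | ~r)   [De Morgan]
⇔ r & (r | r) & (~r | q | r) & ((r & ~q) | ~r)   [double negation]
⇔ r & (r | r) & (~r | q | r) & (r | ~r) & (~q | ~r)   [distribute | over &]
⇔ r & (~q | ~r)   [simplify]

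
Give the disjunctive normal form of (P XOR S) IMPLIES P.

(NOT P AND NOT S) OR P

(P XOR S) IMPLIES P
⇔ NOT (P XOR S) OR P
⇔ NOT ((P AND NOT S) OR (NOT P AND S)) OR P
⇔ (NOT (P AND NOT S) AND NOT (NOT P AND S)) OR P
⇔ ((NOT P OR NOT NOT S) AND NOT (NOT P AND S)) OR P
⇔ ((NOT P OR S) AND NOT (NOT P AND S)) OR P
⇔ ((NOT P OR S) AND (NOT NOT P OR NOT S)) OR P
⇔ ((NOT P OR S) AND (P OR NOT S)) OR P
⇔ (NOT P AND P) OR (NOT P AND NOT S) OR (S AND P) OR (S AND NOT S) OR P
⇔ (NOT P AND NOT S) OR P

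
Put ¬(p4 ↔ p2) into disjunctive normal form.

¬(p4 ↔ p2)
= ¬((p4 → p2) ∧ (p2 → p4))
= ¬((¬p4 ∨ p2) ∧ (p2 → p4))
= ¬((¬p4 ∨ p2) ∧ (¬p2 ∨ p4))
= ¬(¬p4 ∨ p2) ∨ ¬(¬p2 ∨ p4)
= (¬¬p4 ∧ ¬p2) ∨ ¬(¬p2 ∨ p4)
= (p4 ∧ ¬p2) ∨ ¬(¬p2 ∨ p4)
= (p4 ∧ ¬p2) ∨ (¬¬p2 ∧ ¬p4)
= (p4 ∧ ¬p2) ∨ (p2 ∧ ¬p4)

(p4 ∧ ¬p2) ∨ (p2 ∧ ¬p4)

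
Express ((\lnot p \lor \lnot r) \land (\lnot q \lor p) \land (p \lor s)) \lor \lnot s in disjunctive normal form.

(\lnot p \land \lnot q \land s) \lor (\lnot r \land \lnot q \land s) \lor (\lnot r \land p) \lor \lnot s

((\lnot p \lor \lnot r) \land (\lnot q \lor p) \land (p \lor s)) \lor \lnot s
⇔ (\lnot p \land \lnot q \land p) \lor (\lnot p \land \lnot q \land s) \lor (\lnot p \land p \land p) \lor (\lnot p \land p \land s) \lor (\lnot r \land \lnot q \land p) \lor (\lnot r \land \lnot q \land s) \lor (\lnot r \land p \land p) \lor (\lnot r \land p \land s) \lor \lnot s   (distribute \land over \lor)
⇔ (\lnot p \land \lnot q \land s) \lor (\lnot r \land \lnot q \land s) \lor (\lnot r \land p) \lor \lnot s   (simplify)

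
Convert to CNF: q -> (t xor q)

~q | ~t

q -> (t xor q)
= ~q | (t xor q)   (eliminate ->)
= ~q | ((t | q) & ~(t & q))   (expand xor)
= ~q | ((t | q) & (~t | ~q))   (De Morgan)
= (~q | t | q) & (~q | ~t | ~q)   (distribute | over &)
= ~q | ~t   (simplify)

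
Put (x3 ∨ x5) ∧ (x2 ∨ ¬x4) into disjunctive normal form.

(x3 ∧ x2) ∨ (x3 ∧ ¬x4) ∨ (x5 ∧ x2) ∨ (x5 ∧ ¬x4)

(x3 ∨ x5) ∧ (x2 ∨ ¬x4)
= (x3 ∧ x2) ∨ (x3 ∧ ¬x4) ∨ (x5 ∧ x2) ∨ (x5 ∧ ¬x4)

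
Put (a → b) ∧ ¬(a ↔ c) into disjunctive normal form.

(¬a ∧ c) ∨ (b ∧ a ∧ ¬c)

(a → b) ∧ ¬(a ↔ c)
⇔ (¬a ∨ b) ∧ ¬(a ↔ c)   (eliminate →)
⇔ (¬a ∨ b) ∧ ¬((a → c) ∧ (c → a))   (eliminate ↔)
⇔ (¬a ∨ b) ∧ ¬((¬a ∨ c) ∧ (c → a))   (eliminate →)
⇔ (¬a ∨ b) ∧ ¬((¬a ∨ c) ∧ (¬c ∨ a))   (eliminate →)
⇔ (¬a ∨ b) ∧ (¬(¬a ∨ c) ∨ ¬(¬c ∨ a))   (De Morgan)
⇔ (¬a ∨ b) ∧ ((¬¬a ∧ ¬c) ∨ ¬(¬c ∨ a))   (De Morgan)
⇔ (¬a ∨ b) ∧ ((a ∧ ¬c) ∨ ¬(¬c ∨ a))   (double negation)
⇔ (¬a ∨ b) ∧ ((a ∧ ¬c) ∨ (¬¬c ∧ ¬a))   (De Morgan)
⇔ (¬a ∨ b) ∧ ((a ∧ ¬c) ∨ (c ∧ ¬a))   (double negation)
⇔ (¬a ∧ a ∧ ¬c) ∨ (¬a ∧ c ∧ ¬a) ∨ (b ∧ a ∧ ¬c) ∨ (b ∧ c ∧ ¬a)   (distribute ∧ over ∨)
⇔ (¬a ∧ c) ∨ (b ∧ a ∧ ¬c)   (simplify)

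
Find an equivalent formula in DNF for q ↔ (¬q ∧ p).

q ↔ (¬q ∧ p)
⇔ (q → (¬q ∧ p)) ∧ ((¬q ∧ p) → q)
⇔ (¬q ∨ (¬q ∧ p)) ∧ ((¬q ∧ p) → q)
⇔ (¬q ∨ (¬q ∧ p)) ∧ (¬(¬q ∧ p) ∨ q)
⇔ (¬q ∨ (¬q ∧ p)) ∧ (¬¬q ∨ ¬p ∨ q)
⇔ (¬q ∨ (¬q ∧ p)) ∧ (q ∨ ¬p ∨ q)
⇔ (¬q ∧ q) ∨ (¬q ∧ ¬p) ∨ (¬q ∧ q) ∨ (¬q ∧ p ∧ q) ∨ (¬q ∧ p ∧ ¬p) ∨ (¬q ∧ p ∧ q)
⇔ ¬q ∧ ¬p

¬q ∧ ¬p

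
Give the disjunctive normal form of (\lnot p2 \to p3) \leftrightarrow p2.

(\lnot p2 \land \lnot p3) \lor p2

(\lnot p2 \to p3) \leftrightarrow p2
= ((\lnot p2 \to p3) \to p2) \land (p2 \to (\lnot p2 \to p3))   (eliminate \leftrightarrow)
= (\lnot (\lnot p2 \to p3) \lor p2) \land (p2 \to (\lnot p2 \to p3))   (eliminate \to)
= (\lnot (\lnot \lnot p2 \lor p3) \lor p2) \land (p2 \to (\lnot p2 \to p3))   (eliminate \to)
= (\lnot (\lnot \lnot p2 \lor p3) \lor p2) \land (\lnot p2 \lor (\lnot p2 \to p3))   (eliminate \to)
= (\lnot (\lnot \lnot p2 \lor p3) \lor p2) \land (\lnot p2 \lor \lnot \lnot p2 \lor p3)   (eliminate \to)
= ((\lnot \lnot \lnot p2 \land \lnot p3) \lor p2) \land (\lnot p2 \lor \lnot \lnot p2 \lor p3)   (De Morgan)
= ((\lnot p2 \land \lnot p3) \lor p2) \land (\lnot p2 \lor \lnot \lnot p2 \lor p3)   (double negation)
= ((\lnot p2 \land \lnot p3) \lor p2) \land (\lnot p2 \lor p2 \lor p3)   (double negation)
= (\lnot p2 \land \lnot p3 \land \lnot p2) \lor (\lnot p2 \land \lnot p3 \land p2) \lor (\lnot p2 \land \lnot p3 \land p3) \lor (p2 \land \lnot p2) \lor (p2 \land p2) \lor (p2 \land p3)   (distribute \land over \lor)
= (\lnot p2 \land \lnot p3) \lor p2   (simplify)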